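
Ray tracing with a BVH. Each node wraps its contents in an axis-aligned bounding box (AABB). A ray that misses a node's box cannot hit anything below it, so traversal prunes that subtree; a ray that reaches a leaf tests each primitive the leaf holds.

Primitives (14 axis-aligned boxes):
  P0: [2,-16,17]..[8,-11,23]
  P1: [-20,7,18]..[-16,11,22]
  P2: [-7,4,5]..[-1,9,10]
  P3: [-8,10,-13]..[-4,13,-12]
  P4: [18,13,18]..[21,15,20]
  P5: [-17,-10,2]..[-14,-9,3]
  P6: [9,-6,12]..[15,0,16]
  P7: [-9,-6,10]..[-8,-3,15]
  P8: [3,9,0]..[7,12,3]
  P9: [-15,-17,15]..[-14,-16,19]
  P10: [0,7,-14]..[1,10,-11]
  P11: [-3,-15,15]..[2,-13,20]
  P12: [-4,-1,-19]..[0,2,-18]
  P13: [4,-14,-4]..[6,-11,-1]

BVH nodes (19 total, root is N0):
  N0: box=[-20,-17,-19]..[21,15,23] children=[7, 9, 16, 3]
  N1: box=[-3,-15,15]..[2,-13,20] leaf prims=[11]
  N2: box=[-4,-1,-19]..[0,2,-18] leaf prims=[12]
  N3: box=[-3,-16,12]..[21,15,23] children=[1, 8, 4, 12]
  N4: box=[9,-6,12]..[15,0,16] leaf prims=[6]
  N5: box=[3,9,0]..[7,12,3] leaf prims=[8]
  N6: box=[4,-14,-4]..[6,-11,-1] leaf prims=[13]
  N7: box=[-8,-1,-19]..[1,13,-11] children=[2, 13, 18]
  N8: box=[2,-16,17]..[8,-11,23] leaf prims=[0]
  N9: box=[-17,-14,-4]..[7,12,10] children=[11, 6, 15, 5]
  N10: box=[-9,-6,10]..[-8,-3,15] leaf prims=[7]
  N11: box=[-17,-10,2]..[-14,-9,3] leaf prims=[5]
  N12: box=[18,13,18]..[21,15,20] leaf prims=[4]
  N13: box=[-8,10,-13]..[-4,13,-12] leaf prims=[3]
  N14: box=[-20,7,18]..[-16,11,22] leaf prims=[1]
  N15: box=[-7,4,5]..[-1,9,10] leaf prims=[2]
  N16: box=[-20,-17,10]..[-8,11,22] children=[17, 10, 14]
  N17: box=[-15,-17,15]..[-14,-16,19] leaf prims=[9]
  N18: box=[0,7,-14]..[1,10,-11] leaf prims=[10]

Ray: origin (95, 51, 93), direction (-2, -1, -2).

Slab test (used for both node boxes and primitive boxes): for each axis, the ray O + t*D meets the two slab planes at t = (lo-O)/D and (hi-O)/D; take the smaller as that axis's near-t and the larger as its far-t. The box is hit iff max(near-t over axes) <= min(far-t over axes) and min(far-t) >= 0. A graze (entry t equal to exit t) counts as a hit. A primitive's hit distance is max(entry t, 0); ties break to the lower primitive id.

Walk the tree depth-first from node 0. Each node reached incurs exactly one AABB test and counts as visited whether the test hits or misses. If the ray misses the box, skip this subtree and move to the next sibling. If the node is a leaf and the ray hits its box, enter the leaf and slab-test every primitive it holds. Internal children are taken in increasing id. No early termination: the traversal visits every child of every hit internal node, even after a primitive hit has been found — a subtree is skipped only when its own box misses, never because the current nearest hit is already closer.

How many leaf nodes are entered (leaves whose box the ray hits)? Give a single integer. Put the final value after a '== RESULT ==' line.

Trace the traversal:
N0 x:[37,115/2] y:[36,68] z:[35,56] -> hit [37,56], descend [3, 7, 9, 16]
  N3 x:[37,49] y:[36,67] z:[35,81/2] -> hit [37,81/2], descend [1, 4, 8, 12]
    N1 x:[93/2,49] y:[64,66] z:[73/2,39] -> miss, prune
    N4 x:[40,43] y:[51,57] z:[77/2,81/2] -> miss, prune
    N8 x:[87/2,93/2] y:[62,67] z:[35,38] -> miss, prune
    N12 x:[37,77/2] y:[36,38] z:[73/2,75/2] -> hit [37,75/2] leaf, test {P4@t=37}
  N7 x:[47,103/2] y:[38,52] z:[52,56] -> miss, prune
  N9 x:[44,56] y:[39,65] z:[83/2,97/2] -> hit [44,97/2], descend [5, 6, 11, 15]
    N5 x:[44,46] y:[39,42] z:[45,93/2] -> miss, prune
    N6 x:[89/2,91/2] y:[62,65] z:[47,97/2] -> miss, prune
    N11 x:[109/2,56] y:[60,61] z:[45,91/2] -> miss, prune
    N15 x:[48,51] y:[42,47] z:[83/2,44] -> miss, prune
  N16 x:[103/2,115/2] y:[40,68] z:[71/2,83/2] -> miss, prune

Visited [0, 3, 1, 4, 8, 12, 7, 9, 5, 6, 11, 15, 16]. Tests: 13 box, 1 leaf. Nearest: P4.

== RESULT ==
1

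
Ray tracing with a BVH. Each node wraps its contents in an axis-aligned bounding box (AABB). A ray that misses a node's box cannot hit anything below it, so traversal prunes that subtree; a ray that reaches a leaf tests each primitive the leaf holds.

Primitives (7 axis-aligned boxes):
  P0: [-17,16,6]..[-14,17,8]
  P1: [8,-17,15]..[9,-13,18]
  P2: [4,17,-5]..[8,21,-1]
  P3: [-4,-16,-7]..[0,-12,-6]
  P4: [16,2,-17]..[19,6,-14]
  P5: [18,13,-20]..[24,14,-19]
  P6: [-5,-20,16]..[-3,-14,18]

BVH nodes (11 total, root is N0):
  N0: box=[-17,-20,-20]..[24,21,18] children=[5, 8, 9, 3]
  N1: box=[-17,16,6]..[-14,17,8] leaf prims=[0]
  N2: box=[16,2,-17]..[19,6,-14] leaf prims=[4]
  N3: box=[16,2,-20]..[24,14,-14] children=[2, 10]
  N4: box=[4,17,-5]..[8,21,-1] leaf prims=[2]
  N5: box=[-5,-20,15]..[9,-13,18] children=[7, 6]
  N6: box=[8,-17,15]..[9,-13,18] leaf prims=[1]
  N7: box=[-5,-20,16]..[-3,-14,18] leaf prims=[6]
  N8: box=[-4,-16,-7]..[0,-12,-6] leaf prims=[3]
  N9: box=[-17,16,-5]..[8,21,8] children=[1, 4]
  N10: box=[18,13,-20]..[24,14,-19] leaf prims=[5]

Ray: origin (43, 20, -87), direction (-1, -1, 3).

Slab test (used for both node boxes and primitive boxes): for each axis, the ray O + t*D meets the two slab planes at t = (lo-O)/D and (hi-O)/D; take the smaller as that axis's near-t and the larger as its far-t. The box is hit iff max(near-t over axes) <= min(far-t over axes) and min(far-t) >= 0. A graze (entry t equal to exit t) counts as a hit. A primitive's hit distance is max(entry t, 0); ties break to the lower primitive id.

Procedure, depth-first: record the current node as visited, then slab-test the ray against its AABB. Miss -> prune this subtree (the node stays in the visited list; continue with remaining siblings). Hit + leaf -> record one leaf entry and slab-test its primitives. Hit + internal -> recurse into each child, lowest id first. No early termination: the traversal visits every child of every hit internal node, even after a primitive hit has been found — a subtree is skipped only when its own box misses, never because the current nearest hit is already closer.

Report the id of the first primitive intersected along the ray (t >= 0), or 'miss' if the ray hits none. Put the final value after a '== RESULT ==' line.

Trace the traversal:
N0 x:[19,60] y:[-1,40] z:[67/3,35] -> hit [67/3,35], descend [3, 5, 8, 9]
  N3 x:[19,27] y:[6,18] z:[67/3,73/3] -> miss, prune
  N5 x:[34,48] y:[33,40] z:[34,35] -> hit [34,35], descend [6, 7]
    N6 x:[34,35] y:[33,37] z:[34,35] -> hit [34,35] leaf, test {P1@t=34}
    N7 x:[46,48] y:[34,40] z:[103/3,35] -> miss, prune
  N8 x:[43,47] y:[32,36] z:[80/3,27] -> miss, prune
  N9 x:[35,60] y:[-1,4] z:[82/3,95/3] -> miss, prune

Summary -> nodes [0, 3, 5, 6, 7, 8, 9]; box-tests=7; leaf-entries=1; first=P1

== RESULT ==
1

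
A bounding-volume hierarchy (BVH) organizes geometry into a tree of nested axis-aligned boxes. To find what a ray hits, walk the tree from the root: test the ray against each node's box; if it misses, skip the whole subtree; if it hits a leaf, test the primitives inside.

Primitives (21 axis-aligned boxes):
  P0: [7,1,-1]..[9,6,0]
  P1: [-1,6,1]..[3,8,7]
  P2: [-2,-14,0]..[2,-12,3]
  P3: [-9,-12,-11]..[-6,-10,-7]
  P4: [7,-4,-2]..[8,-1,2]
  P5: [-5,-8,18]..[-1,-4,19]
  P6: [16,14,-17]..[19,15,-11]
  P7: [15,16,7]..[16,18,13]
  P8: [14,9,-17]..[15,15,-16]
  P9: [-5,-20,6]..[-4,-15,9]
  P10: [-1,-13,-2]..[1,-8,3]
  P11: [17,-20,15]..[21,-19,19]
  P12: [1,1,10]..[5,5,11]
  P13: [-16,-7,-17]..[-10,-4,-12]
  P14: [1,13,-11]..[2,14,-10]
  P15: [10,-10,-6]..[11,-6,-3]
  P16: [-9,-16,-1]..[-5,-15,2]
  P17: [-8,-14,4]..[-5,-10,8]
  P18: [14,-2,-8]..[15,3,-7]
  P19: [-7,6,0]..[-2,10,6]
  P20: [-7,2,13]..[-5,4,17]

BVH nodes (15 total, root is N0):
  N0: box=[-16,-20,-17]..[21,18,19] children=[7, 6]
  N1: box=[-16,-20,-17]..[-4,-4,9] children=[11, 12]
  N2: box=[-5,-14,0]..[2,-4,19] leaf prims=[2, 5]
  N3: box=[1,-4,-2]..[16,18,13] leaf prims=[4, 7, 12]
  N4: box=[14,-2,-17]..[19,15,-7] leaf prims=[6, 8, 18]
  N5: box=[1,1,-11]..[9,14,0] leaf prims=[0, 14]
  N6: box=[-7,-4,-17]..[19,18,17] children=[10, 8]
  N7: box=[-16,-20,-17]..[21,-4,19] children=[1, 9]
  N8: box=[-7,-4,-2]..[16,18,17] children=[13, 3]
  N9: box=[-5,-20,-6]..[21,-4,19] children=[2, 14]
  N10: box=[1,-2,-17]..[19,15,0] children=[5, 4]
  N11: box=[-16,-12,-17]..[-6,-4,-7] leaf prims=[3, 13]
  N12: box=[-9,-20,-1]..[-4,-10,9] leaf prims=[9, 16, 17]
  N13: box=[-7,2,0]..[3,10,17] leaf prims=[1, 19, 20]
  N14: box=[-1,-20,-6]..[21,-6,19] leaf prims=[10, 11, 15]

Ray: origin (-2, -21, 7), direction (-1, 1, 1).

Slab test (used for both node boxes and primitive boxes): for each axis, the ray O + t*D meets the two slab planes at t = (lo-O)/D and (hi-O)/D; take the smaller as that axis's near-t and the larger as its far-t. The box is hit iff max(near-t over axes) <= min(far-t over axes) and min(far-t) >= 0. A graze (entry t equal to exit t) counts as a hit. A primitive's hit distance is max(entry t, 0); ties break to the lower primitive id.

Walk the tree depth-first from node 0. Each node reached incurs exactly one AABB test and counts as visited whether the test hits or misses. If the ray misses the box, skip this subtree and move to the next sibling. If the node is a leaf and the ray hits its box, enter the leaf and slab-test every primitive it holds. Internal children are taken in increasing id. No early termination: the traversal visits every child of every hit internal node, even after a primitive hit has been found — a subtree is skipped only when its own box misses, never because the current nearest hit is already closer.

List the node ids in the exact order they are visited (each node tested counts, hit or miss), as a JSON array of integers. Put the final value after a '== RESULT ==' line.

Walk:
N0 x:[-23,14] y:[1,39] z:[-24,12] -> hit [1,12], descend [6, 7]
  N6 x:[-21,5] y:[17,39] z:[-24,10] -> miss, prune
  N7 x:[-23,14] y:[1,17] z:[-24,12] -> hit [1,12], descend [1, 9]
    N1 x:[2,14] y:[1,17] z:[-24,2] -> hit [2,2], descend [11, 12]
      N11 x:[4,14] y:[9,17] z:[-24,-14] -> miss, prune
      N12 x:[2,7] y:[1,11] z:[-8,2] -> hit [2,2] leaf, test {P9@t=2, P16(miss), P17(miss)}
    N9 x:[-23,3] y:[1,17] z:[-13,12] -> hit [1,3], descend [2, 14]
      N2 x:[-4,3] y:[7,17] z:[-7,12] -> miss, prune
      N14 x:[-23,-1] y:[1,15] z:[-13,12] -> miss, prune

order=[0, 6, 7, 1, 11, 12, 9, 2, 14]  |boxes|=9  |leaves|=1  hit=P9

== RESULT ==
[0, 6, 7, 1, 11, 12, 9, 2, 14]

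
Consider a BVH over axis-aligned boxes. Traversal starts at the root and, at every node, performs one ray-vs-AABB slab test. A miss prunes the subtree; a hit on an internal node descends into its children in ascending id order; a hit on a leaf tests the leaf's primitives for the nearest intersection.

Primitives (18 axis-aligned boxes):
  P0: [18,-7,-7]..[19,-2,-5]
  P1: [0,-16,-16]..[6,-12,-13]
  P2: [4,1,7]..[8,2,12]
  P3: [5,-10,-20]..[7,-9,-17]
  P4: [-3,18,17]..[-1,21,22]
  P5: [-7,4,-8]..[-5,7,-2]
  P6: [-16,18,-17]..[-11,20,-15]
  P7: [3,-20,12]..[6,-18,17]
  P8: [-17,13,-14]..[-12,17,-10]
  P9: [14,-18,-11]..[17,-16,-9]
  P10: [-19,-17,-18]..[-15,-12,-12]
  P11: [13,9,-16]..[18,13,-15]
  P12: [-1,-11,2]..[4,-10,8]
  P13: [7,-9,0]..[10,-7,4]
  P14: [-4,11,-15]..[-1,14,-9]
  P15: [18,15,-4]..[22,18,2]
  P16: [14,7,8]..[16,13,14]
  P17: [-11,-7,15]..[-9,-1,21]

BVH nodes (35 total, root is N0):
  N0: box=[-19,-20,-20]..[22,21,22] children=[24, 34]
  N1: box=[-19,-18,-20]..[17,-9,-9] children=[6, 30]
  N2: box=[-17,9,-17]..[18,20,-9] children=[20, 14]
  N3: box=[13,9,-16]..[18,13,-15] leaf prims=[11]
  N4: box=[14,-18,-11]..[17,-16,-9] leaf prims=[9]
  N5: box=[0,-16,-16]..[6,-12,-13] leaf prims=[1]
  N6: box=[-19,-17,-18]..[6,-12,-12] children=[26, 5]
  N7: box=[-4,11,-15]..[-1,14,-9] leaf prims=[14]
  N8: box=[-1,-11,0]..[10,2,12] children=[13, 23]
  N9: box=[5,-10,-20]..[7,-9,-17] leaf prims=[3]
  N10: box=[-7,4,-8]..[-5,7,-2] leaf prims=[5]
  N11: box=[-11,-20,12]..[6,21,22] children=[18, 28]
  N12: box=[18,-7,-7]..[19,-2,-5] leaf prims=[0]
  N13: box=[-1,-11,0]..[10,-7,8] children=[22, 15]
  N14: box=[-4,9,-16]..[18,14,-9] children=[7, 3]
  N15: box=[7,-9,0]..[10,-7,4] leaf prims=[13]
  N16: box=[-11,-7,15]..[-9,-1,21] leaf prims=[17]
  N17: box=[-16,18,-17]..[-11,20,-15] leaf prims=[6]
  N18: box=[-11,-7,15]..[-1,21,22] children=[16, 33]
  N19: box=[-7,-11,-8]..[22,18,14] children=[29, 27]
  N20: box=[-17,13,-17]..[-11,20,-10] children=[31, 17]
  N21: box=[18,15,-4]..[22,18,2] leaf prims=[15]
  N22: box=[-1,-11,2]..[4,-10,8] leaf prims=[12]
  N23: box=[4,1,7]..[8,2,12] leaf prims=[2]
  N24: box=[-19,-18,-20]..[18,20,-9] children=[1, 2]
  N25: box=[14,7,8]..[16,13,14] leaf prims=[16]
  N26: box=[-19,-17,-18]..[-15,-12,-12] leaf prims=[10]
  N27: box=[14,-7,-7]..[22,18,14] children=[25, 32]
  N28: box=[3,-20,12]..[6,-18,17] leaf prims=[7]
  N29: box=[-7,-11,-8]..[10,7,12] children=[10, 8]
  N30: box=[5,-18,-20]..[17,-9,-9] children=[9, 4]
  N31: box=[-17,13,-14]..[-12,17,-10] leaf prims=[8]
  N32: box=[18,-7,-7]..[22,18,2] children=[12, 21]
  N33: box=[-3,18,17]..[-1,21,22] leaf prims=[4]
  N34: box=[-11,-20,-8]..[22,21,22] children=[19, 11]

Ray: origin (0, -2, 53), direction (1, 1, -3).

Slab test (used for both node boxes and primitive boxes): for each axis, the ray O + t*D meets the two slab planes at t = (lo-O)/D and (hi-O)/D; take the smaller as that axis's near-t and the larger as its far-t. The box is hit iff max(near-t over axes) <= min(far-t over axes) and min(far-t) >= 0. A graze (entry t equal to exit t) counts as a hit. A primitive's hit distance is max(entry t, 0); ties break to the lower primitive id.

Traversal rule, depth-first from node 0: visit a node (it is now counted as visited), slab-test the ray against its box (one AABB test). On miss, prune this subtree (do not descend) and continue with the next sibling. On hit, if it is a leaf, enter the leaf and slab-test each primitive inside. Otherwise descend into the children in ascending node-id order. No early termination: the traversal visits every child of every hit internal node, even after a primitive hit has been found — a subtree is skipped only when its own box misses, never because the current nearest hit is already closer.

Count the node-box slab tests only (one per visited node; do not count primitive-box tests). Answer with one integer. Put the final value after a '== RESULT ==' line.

Traverse from the root:
N0 x:[-19,22] y:[-18,23] z:[31/3,73/3] -> hit [31/3,22], descend [24, 34]
  N24 x:[-19,18] y:[-16,22] z:[62/3,73/3] -> miss, prune
  N34 x:[-11,22] y:[-18,23] z:[31/3,61/3] -> hit [31/3,61/3], descend [11, 19]
    N11 x:[-11,6] y:[-18,23] z:[31/3,41/3] -> miss, prune
    N19 x:[-7,22] y:[-9,20] z:[13,61/3] -> hit [13,20], descend [27, 29]
      N27 x:[14,22] y:[-5,20] z:[13,20] -> hit [14,20], descend [25, 32]
        N25 x:[14,16] y:[9,15] z:[13,15] -> hit [14,15] leaf, test {P16@t=14}
        N32 x:[18,22] y:[-5,20] z:[17,20] -> hit [18,20], descend [12, 21]
          N12 x:[18,19] y:[-5,0] z:[58/3,20] -> miss, prune
          N21 x:[18,22] y:[17,20] z:[17,19] -> hit [18,19] leaf, test {P15@t=18}
      N29 x:[-7,10] y:[-9,9] z:[41/3,61/3] -> miss, prune

order=[0, 24, 34, 11, 19, 27, 25, 32, 12, 21, 29]  |boxes|=11  |leaves|=2  hit=P16

== RESULT ==
11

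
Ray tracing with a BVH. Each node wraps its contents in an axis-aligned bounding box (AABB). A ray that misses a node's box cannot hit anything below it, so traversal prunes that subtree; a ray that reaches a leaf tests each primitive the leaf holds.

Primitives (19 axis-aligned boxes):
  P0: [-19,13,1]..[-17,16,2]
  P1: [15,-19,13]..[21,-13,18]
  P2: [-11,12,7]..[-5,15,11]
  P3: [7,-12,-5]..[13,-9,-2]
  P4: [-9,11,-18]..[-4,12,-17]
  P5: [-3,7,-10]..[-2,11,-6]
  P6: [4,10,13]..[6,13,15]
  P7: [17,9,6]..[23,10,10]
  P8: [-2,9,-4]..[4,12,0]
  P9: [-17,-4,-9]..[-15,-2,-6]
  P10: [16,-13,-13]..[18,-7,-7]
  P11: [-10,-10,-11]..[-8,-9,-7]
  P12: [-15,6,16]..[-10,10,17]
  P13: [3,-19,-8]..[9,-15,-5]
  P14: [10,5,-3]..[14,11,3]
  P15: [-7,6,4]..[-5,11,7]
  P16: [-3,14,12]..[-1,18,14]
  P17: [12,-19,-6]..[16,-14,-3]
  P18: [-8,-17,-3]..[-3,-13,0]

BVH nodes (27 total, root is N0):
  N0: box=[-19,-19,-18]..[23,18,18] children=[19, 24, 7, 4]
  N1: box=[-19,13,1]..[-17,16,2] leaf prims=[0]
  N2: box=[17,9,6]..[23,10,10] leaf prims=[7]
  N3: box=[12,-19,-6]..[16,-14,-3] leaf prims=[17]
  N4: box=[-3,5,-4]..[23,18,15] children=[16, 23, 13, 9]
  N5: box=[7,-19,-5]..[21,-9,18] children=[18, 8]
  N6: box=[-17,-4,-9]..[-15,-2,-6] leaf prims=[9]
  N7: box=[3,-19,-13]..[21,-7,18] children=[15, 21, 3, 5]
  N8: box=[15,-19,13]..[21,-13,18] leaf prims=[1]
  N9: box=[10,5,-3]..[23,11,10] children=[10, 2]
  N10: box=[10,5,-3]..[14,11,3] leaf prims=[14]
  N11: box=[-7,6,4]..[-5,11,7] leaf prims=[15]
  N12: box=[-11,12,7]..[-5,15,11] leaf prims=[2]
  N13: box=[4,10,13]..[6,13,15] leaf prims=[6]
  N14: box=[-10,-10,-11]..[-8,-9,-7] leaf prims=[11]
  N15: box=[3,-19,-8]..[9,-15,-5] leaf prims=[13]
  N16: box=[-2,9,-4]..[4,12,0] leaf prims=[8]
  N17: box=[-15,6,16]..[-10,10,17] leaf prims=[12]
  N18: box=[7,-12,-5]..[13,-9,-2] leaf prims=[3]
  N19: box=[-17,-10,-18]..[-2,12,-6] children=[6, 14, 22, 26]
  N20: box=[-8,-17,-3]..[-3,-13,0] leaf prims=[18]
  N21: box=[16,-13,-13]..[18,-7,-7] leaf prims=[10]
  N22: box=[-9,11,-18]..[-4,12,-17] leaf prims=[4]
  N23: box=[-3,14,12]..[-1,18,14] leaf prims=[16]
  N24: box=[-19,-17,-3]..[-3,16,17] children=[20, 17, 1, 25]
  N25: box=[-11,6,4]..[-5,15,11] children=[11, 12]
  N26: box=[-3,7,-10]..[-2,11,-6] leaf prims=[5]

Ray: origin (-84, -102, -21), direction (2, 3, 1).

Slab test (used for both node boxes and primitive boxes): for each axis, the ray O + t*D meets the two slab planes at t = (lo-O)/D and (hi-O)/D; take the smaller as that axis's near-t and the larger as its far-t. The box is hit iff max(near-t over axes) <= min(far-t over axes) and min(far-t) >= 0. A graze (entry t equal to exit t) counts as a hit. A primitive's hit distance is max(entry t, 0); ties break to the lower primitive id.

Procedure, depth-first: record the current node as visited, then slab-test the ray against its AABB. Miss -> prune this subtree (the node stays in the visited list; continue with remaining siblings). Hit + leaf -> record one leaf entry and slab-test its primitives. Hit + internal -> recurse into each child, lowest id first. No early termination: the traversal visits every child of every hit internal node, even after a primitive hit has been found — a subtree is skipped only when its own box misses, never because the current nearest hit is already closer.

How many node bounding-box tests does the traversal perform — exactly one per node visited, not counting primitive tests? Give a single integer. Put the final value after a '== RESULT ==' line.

Traverse from the root:
N0 x:[65/2,107/2] y:[83/3,40] z:[3,39] -> hit [65/2,39], descend [4, 7, 19, 24]
  N4 x:[81/2,107/2] y:[107/3,40] z:[17,36] -> miss, prune
  N7 x:[87/2,105/2] y:[83/3,95/3] z:[8,39] -> miss, prune
  N19 x:[67/2,41] y:[92/3,38] z:[3,15] -> miss, prune
  N24 x:[65/2,81/2] y:[85/3,118/3] z:[18,38] -> hit [65/2,38], descend [1, 17, 20, 25]
    N1 x:[65/2,67/2] y:[115/3,118/3] z:[22,23] -> miss, prune
    N17 x:[69/2,37] y:[36,112/3] z:[37,38] -> hit [37,37] leaf, test {P12@t=37}
    N20 x:[38,81/2] y:[85/3,89/3] z:[18,21] -> miss, prune
    N25 x:[73/2,79/2] y:[36,39] z:[25,32] -> miss, prune

9 AABB tests over nodes [0, 4, 7, 19, 24, 1, 17, 20, 25]; 1 leaf entered; closest P12.

== RESULT ==
9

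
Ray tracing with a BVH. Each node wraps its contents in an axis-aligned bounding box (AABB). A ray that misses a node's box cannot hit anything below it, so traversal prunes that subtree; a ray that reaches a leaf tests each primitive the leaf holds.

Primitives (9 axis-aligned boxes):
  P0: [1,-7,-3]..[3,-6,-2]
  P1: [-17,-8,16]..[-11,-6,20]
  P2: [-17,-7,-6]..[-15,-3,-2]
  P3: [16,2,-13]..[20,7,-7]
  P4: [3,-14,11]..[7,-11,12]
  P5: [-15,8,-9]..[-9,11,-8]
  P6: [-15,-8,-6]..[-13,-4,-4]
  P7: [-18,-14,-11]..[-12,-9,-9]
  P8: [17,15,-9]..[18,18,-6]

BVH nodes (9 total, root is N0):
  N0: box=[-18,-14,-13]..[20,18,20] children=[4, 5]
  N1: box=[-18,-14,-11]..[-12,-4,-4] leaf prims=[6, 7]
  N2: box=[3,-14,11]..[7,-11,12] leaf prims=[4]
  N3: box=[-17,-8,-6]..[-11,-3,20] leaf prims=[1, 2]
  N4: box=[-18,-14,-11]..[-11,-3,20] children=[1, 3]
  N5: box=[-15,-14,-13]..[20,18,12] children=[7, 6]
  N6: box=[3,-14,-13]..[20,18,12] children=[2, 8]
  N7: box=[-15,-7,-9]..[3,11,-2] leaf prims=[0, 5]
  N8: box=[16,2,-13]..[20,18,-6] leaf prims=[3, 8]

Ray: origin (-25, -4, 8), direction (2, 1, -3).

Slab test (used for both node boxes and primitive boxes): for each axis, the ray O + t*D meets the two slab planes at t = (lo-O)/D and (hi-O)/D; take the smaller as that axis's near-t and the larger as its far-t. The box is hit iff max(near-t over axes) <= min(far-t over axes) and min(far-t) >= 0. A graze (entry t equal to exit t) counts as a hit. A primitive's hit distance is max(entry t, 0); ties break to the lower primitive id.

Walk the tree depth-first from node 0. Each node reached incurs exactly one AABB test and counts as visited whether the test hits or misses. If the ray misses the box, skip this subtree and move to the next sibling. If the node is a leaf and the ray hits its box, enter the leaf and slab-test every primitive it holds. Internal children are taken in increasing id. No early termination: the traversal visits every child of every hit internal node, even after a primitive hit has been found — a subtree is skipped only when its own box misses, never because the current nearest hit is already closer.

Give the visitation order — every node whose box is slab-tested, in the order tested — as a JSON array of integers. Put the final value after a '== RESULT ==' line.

Trace the traversal:
N0 x:[7/2,45/2] y:[-10,22] z:[-4,7] -> hit [7/2,7], descend [4, 5]
  N4 x:[7/2,7] y:[-10,1] z:[-4,19/3] -> miss, prune
  N5 x:[5,45/2] y:[-10,22] z:[-4/3,7] -> hit [5,7], descend [6, 7]
    N6 x:[14,45/2] y:[-10,22] z:[-4/3,7] -> miss, prune
    N7 x:[5,14] y:[-3,15] z:[10/3,17/3] -> hit [5,17/3] leaf, test {P0(miss), P5(miss)}

Summary -> nodes [0, 4, 5, 6, 7]; box-tests=5; leaf-entries=1; first=miss

== RESULT ==
[0, 4, 5, 6, 7]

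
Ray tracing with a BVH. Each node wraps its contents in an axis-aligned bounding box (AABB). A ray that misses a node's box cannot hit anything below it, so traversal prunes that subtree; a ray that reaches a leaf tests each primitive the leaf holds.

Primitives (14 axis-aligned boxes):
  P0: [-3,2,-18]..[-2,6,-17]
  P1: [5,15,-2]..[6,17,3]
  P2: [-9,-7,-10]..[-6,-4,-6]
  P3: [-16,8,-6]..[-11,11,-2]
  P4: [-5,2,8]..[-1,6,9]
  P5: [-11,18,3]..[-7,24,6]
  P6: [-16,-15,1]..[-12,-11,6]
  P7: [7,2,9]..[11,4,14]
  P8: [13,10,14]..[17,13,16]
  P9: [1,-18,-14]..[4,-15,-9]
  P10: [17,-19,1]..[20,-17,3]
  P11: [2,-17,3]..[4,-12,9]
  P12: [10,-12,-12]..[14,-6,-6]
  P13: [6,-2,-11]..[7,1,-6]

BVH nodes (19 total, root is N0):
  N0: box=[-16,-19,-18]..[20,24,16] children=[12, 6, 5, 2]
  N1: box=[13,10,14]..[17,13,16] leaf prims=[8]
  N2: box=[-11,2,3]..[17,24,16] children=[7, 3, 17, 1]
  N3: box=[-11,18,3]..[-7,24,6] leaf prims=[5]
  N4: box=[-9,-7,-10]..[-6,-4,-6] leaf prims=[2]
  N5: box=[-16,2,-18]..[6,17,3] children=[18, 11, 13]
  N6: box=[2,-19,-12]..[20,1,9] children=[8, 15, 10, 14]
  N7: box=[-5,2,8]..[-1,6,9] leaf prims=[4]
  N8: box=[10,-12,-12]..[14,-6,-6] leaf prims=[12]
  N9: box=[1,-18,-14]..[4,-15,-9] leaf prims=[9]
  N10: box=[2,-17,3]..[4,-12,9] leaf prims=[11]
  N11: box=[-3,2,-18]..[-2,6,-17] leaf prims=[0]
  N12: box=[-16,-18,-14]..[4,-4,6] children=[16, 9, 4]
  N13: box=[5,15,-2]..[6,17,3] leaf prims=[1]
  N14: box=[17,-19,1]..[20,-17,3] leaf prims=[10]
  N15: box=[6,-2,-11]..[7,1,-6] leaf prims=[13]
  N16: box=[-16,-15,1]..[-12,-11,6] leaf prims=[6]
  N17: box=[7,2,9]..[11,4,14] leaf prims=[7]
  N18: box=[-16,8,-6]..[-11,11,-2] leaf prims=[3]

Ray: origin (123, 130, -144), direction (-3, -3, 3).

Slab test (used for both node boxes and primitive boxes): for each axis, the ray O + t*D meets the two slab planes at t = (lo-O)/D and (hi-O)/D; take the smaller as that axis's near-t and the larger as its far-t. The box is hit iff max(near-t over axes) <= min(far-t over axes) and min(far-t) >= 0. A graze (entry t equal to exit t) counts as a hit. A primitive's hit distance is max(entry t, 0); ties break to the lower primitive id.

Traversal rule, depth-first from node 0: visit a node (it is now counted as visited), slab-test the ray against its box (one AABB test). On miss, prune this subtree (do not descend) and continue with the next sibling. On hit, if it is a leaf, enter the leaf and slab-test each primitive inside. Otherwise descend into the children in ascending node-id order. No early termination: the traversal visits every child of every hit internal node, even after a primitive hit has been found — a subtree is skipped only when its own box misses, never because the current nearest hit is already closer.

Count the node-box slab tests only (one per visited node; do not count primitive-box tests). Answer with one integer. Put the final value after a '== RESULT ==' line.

Walk:
N0 x:[103/3,139/3] y:[106/3,149/3] z:[42,160/3] -> hit [42,139/3], descend [2, 5, 6, 12]
  N2 x:[106/3,134/3] y:[106/3,128/3] z:[49,160/3] -> miss, prune
  N5 x:[39,139/3] y:[113/3,128/3] z:[42,49] -> hit [42,128/3], descend [11, 13, 18]
    N11 x:[125/3,42] y:[124/3,128/3] z:[42,127/3] -> hit [42,42] leaf, test {P0@t=42}
    N13 x:[39,118/3] y:[113/3,115/3] z:[142/3,49] -> miss, prune
    N18 x:[134/3,139/3] y:[119/3,122/3] z:[46,142/3] -> miss, prune
  N6 x:[103/3,121/3] y:[43,149/3] z:[44,51] -> miss, prune
  N12 x:[119/3,139/3] y:[134/3,148/3] z:[130/3,50] -> hit [134/3,139/3], descend [4, 9, 16]
    N4 x:[43,44] y:[134/3,137/3] z:[134/3,46] -> miss, prune
    N9 x:[119/3,122/3] y:[145/3,148/3] z:[130/3,45] -> miss, prune
    N16 x:[45,139/3] y:[47,145/3] z:[145/3,50] -> miss, prune

11 AABB tests over nodes [0, 2, 5, 11, 13, 18, 6, 12, 4, 9, 16]; 1 leaf entered; closest P0.

== RESULT ==
11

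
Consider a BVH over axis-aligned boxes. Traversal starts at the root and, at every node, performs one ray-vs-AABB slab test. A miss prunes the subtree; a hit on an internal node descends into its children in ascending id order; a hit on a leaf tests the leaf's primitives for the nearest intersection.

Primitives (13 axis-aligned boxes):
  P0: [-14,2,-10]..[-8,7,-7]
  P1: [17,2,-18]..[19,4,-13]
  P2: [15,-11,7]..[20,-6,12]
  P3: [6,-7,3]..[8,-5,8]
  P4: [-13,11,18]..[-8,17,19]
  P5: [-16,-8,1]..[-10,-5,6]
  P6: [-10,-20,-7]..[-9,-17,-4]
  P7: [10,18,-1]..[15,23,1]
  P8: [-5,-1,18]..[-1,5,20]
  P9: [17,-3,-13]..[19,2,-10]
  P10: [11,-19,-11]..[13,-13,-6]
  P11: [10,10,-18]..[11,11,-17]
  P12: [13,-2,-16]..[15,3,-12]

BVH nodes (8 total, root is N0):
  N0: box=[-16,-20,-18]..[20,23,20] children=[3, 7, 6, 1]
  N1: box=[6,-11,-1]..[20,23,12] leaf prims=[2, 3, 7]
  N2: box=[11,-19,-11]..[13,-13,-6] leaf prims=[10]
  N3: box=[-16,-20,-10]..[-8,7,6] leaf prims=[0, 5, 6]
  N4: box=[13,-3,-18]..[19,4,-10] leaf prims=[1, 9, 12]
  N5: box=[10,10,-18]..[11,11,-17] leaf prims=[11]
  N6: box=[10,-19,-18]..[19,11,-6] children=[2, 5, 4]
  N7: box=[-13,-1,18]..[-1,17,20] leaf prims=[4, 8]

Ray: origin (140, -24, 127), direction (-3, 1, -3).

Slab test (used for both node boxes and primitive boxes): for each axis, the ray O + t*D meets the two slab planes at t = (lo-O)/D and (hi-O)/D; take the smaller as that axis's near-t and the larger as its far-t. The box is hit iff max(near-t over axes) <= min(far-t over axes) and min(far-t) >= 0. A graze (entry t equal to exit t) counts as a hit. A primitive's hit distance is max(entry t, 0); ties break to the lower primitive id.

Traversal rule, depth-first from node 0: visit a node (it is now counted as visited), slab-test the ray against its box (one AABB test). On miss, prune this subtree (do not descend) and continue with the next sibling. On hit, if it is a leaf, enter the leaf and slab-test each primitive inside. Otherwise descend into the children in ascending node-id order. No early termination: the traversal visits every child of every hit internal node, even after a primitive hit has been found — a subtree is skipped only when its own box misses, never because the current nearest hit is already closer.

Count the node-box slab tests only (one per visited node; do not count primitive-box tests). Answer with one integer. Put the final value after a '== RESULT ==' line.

Walk:
N0 x:[40,52] y:[4,47] z:[107/3,145/3] -> hit [40,47], descend [1, 3, 6, 7]
  N1 x:[40,134/3] y:[13,47] z:[115/3,128/3] -> hit [40,128/3] leaf, test {P2(miss), P3(miss), P7@t=42}
  N3 x:[148/3,52] y:[4,31] z:[121/3,137/3] -> miss, prune
  N6 x:[121/3,130/3] y:[5,35] z:[133/3,145/3] -> miss, prune
  N7 x:[47,51] y:[23,41] z:[107/3,109/3] -> miss, prune

5 AABB tests over nodes [0, 1, 3, 6, 7]; 1 leaf entered; closest P7.

== RESULT ==
5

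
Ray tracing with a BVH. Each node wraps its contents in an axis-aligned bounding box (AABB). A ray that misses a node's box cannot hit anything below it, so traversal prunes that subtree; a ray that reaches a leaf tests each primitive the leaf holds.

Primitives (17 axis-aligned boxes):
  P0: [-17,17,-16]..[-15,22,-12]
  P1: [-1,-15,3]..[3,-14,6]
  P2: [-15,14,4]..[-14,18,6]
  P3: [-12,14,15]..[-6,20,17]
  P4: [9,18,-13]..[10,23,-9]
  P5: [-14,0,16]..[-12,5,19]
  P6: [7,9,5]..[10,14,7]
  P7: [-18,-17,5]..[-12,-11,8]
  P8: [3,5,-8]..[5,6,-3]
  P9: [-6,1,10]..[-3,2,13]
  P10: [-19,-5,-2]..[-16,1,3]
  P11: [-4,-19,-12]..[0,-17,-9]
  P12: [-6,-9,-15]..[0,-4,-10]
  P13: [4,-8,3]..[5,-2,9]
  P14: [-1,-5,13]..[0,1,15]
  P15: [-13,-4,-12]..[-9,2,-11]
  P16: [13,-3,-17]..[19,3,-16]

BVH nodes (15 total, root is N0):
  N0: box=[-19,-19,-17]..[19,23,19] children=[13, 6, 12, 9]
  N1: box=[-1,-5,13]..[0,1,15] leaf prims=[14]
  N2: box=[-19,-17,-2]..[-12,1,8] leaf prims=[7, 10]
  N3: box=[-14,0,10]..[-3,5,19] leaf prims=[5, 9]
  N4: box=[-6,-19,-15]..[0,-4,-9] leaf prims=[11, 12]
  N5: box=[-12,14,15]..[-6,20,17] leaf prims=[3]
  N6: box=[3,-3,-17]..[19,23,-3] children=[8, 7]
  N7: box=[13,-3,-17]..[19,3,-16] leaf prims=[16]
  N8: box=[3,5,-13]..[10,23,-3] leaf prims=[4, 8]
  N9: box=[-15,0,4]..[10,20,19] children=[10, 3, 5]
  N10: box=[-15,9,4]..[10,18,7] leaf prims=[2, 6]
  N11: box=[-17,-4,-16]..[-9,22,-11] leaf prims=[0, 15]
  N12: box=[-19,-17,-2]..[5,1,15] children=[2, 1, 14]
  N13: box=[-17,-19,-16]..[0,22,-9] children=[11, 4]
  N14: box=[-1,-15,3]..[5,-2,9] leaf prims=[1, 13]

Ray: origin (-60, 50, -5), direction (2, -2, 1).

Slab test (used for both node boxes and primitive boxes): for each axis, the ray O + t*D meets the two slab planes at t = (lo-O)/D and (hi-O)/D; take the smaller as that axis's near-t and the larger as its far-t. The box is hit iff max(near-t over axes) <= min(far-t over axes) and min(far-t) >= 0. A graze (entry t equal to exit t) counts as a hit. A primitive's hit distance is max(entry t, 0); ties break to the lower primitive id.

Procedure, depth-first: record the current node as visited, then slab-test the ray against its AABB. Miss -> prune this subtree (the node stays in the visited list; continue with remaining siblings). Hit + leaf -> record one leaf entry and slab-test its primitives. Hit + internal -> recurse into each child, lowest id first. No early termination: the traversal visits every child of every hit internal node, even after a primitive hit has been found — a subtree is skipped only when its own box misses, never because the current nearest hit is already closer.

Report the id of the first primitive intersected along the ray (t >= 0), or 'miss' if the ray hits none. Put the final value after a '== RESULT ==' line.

Traverse from the root:
N0 x:[41/2,79/2] y:[27/2,69/2] z:[-12,24] -> hit [41/2,24], descend [6, 9, 12, 13]
  N6 x:[63/2,79/2] y:[27/2,53/2] z:[-12,2] -> miss, prune
  N9 x:[45/2,35] y:[15,25] z:[9,24] -> hit [45/2,24], descend [3, 5, 10]
    N3 x:[23,57/2] y:[45/2,25] z:[15,24] -> hit [23,24] leaf, test {P5@t=23, P9(miss)}
    N5 x:[24,27] y:[15,18] z:[20,22] -> miss, prune
    N10 x:[45/2,35] y:[16,41/2] z:[9,12] -> miss, prune
  N12 x:[41/2,65/2] y:[49/2,67/2] z:[3,20] -> miss, prune
  N13 x:[43/2,30] y:[14,69/2] z:[-11,-4] -> miss, prune

8 AABB tests over nodes [0, 6, 9, 3, 5, 10, 12, 13]; 1 leaf entered; closest P5.

== RESULT ==
5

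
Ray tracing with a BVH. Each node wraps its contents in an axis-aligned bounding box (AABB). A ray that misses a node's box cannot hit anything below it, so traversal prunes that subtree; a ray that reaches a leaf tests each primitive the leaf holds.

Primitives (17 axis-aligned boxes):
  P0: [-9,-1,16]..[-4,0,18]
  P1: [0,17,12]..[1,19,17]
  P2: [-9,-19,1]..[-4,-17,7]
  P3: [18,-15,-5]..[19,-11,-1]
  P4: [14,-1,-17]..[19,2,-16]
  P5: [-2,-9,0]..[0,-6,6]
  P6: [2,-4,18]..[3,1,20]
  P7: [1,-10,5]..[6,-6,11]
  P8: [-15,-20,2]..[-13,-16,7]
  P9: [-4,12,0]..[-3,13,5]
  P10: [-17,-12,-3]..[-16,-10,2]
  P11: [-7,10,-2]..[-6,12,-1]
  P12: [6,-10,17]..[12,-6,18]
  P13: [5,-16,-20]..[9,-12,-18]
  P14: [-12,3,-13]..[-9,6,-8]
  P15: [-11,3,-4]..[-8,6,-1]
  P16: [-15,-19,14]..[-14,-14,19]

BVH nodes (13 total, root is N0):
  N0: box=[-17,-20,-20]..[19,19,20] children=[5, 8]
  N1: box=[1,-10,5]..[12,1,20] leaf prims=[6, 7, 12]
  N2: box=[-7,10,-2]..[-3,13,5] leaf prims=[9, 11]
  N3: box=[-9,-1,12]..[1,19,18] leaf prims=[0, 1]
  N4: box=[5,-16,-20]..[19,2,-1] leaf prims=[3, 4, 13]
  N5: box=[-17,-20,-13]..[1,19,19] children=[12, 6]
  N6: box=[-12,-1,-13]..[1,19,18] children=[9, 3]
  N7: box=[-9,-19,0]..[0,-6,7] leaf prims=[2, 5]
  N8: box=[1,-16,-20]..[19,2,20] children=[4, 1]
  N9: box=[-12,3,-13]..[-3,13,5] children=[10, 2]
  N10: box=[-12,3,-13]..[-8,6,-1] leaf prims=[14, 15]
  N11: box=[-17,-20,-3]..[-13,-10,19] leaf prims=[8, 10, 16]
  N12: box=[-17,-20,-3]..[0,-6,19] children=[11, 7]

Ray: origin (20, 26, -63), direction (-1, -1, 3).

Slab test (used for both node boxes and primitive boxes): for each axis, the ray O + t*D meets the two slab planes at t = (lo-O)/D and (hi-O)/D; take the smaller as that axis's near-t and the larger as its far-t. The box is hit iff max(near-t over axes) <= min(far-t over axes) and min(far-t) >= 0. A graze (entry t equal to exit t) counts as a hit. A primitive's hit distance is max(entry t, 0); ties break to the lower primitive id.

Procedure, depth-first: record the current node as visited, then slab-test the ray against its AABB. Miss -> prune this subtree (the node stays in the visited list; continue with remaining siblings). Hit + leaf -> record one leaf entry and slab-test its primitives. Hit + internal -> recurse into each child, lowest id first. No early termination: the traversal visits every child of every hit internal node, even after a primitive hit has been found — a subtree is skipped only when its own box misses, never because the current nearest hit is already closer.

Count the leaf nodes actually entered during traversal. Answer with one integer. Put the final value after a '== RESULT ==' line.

Walk:
N0 x:[1,37] y:[7,46] z:[43/3,83/3] -> hit [43/3,83/3], descend [5, 8]
  N5 x:[19,37] y:[7,46] z:[50/3,82/3] -> hit [19,82/3], descend [6, 12]
    N6 x:[19,32] y:[7,27] z:[50/3,27] -> hit [19,27], descend [3, 9]
      N3 x:[19,29] y:[7,27] z:[25,27] -> hit [25,27] leaf, test {P0@t=79/3, P1(miss)}
      N9 x:[23,32] y:[13,23] z:[50/3,68/3] -> miss, prune
    N12 x:[20,37] y:[32,46] z:[20,82/3] -> miss, prune
  N8 x:[1,19] y:[24,42] z:[43/3,83/3] -> miss, prune

order=[0, 5, 6, 3, 9, 12, 8]  |boxes|=7  |leaves|=1  hit=P0

== RESULT ==
1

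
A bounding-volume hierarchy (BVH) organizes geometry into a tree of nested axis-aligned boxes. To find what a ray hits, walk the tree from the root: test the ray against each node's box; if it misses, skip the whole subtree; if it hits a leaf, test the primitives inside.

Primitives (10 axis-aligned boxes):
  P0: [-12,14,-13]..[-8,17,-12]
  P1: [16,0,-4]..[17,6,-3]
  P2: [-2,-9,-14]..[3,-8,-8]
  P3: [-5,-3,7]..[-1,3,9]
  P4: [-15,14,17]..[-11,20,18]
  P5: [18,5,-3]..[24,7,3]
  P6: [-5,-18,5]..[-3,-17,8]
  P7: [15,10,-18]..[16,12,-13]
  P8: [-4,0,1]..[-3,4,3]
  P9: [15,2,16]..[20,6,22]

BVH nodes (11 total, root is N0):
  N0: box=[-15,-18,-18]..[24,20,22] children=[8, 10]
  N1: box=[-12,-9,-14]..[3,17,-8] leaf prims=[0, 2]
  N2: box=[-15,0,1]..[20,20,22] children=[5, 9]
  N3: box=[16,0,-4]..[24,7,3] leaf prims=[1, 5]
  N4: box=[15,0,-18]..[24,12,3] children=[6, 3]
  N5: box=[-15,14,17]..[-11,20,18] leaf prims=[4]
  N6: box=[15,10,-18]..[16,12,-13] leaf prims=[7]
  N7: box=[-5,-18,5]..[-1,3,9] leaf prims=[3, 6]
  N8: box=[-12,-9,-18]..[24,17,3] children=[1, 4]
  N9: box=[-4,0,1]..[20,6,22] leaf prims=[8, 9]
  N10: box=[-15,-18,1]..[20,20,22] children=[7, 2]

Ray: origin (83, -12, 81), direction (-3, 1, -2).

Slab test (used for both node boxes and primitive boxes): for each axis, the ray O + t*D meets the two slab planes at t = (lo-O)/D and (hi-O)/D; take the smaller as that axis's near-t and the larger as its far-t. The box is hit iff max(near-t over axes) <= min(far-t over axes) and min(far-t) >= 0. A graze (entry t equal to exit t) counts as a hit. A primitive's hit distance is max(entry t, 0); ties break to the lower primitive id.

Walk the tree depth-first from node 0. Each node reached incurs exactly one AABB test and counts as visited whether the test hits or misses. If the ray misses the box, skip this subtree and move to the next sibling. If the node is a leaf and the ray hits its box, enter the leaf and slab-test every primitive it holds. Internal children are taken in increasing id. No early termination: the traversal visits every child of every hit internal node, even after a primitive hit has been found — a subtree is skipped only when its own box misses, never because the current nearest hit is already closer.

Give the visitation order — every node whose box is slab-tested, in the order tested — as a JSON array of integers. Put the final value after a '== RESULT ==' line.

Traverse from the root:
N0 x:[59/3,98/3] y:[-6,32] z:[59/2,99/2] -> hit [59/2,32], descend [8, 10]
  N8 x:[59/3,95/3] y:[3,29] z:[39,99/2] -> miss, prune
  N10 x:[21,98/3] y:[-6,32] z:[59/2,40] -> hit [59/2,32], descend [2, 7]
    N2 x:[21,98/3] y:[12,32] z:[59/2,40] -> hit [59/2,32], descend [5, 9]
      N5 x:[94/3,98/3] y:[26,32] z:[63/2,32] -> hit [63/2,32] leaf, test {P4@t=63/2}
      N9 x:[21,29] y:[12,18] z:[59/2,40] -> miss, prune
    N7 x:[28,88/3] y:[-6,15] z:[36,38] -> miss, prune

7 AABB tests over nodes [0, 8, 10, 2, 5, 9, 7]; 1 leaf entered; closest P4.

== RESULT ==
[0, 8, 10, 2, 5, 9, 7]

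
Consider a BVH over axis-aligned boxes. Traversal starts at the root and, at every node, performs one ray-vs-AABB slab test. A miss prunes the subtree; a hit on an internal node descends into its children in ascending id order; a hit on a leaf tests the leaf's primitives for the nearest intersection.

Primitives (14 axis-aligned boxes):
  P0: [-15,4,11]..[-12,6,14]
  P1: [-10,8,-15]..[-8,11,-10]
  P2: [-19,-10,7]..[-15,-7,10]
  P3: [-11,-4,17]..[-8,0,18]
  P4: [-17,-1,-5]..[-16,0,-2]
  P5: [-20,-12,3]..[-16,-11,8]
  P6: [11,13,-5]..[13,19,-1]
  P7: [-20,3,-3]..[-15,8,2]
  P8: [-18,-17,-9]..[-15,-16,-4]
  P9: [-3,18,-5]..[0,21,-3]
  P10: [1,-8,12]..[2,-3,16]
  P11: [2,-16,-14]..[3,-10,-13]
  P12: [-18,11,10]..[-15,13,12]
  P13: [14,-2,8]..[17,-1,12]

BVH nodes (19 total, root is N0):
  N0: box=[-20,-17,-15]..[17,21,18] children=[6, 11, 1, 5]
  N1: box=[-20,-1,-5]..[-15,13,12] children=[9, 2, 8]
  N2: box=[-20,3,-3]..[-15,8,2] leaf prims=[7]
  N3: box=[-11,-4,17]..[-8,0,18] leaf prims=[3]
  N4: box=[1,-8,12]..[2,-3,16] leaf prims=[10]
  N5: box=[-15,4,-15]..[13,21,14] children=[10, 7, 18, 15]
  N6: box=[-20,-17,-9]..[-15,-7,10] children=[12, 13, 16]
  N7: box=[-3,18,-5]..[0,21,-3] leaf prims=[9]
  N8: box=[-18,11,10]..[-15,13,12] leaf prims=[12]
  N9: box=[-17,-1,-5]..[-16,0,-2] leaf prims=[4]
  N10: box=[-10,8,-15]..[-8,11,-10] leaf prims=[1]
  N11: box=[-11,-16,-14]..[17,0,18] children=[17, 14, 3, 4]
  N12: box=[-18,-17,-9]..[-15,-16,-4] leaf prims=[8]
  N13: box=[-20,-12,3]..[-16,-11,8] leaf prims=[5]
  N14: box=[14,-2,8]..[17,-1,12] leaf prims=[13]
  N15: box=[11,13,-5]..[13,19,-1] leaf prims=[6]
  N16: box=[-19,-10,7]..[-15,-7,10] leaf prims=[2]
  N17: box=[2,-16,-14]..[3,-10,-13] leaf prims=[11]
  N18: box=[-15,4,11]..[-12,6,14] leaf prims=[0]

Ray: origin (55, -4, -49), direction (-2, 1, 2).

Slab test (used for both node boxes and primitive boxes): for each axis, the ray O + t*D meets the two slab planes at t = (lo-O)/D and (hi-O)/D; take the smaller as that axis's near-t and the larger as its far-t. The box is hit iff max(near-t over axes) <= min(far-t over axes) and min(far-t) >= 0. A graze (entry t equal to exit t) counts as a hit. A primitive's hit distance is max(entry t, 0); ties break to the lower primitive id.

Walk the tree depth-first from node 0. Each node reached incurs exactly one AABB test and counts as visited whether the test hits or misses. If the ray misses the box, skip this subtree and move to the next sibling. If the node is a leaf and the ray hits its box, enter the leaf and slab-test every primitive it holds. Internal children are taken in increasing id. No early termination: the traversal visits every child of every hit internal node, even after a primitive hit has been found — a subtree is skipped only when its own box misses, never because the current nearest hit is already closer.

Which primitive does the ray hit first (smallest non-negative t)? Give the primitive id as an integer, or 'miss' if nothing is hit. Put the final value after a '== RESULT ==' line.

Traverse from the root:
N0 x:[19,75/2] y:[-13,25] z:[17,67/2] -> hit [19,25], descend [1, 5, 6, 11]
  N1 x:[35,75/2] y:[3,17] z:[22,61/2] -> miss, prune
  N5 x:[21,35] y:[8,25] z:[17,63/2] -> hit [21,25], descend [7, 10, 15, 18]
    N7 x:[55/2,29] y:[22,25] z:[22,23] -> miss, prune
    N10 x:[63/2,65/2] y:[12,15] z:[17,39/2] -> miss, prune
    N15 x:[21,22] y:[17,23] z:[22,24] -> hit [22,22] leaf, test {P6@t=22}
    N18 x:[67/2,35] y:[8,10] z:[30,63/2] -> miss, prune
  N6 x:[35,75/2] y:[-13,-3] z:[20,59/2] -> miss, prune
  N11 x:[19,33] y:[-12,4] z:[35/2,67/2] -> miss, prune

Visited [0, 1, 5, 7, 10, 15, 18, 6, 11]. Tests: 9 box, 1 leaf. Nearest: P6.

== RESULT ==
6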